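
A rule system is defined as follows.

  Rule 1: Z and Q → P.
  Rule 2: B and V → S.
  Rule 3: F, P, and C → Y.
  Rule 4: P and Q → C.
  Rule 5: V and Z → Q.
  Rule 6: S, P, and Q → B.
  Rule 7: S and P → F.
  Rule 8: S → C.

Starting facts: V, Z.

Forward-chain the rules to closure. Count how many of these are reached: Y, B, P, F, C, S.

2

From V and Z, Rule 5 gives Q.
From Z and Q, Rule 1 gives P.
P and Q hold, so C follows (Rule 4).
Y would need F, P, and C (Rule 3), but F is never established.
B would need S, P, and Q (Rule 6), but S is never established.
P: reached.
F would need S and P (Rule 7), but S is never established.
C: reached.
S would need B and V (Rule 2), but B is never established.
Reached: P and C — 2 of the 6.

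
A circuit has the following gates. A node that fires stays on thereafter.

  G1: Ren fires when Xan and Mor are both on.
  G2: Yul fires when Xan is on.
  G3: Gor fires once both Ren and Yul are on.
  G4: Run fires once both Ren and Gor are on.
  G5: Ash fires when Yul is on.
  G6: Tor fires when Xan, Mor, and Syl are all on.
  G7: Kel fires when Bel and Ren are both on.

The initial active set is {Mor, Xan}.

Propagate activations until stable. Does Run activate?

Yes

G1: Xan and Mor on → Ren on.
Xan is on, so Yul fires (G2).
Ren and Yul are on, so Gor fires (G3).
G4: Ren and Gor on → Run on.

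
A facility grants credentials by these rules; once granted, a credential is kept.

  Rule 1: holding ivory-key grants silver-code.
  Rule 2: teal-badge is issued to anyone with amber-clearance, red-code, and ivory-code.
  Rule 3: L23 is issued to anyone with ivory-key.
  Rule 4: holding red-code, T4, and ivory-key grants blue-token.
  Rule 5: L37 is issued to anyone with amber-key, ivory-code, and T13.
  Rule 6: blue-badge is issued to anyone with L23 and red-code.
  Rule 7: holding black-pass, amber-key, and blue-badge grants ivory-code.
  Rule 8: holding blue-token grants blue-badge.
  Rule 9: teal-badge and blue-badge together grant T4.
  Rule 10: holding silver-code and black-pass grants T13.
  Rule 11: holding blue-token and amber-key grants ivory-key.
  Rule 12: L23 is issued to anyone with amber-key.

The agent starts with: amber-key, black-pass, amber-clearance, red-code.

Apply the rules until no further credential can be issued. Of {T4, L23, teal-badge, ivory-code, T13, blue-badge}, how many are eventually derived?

Holding amber-key grants L23 (Rule 12).
Holding L23 and red-code grants blue-badge (Rule 6).
Holding black-pass, amber-key, and blue-badge grants ivory-code (Rule 7).
Holding amber-clearance, red-code, and ivory-code grants teal-badge (Rule 2).
Holding teal-badge and blue-badge grants T4 (Rule 9).
T4: reached.
L23: reached.
teal-badge: reached.
ivory-code: reached.
T13 would need silver-code and black-pass (Rule 10), but silver-code is never granted.
blue-badge: reached.
Reached: T4, L23, teal-badge, ivory-code, and blue-badge — 5 of the 6.

5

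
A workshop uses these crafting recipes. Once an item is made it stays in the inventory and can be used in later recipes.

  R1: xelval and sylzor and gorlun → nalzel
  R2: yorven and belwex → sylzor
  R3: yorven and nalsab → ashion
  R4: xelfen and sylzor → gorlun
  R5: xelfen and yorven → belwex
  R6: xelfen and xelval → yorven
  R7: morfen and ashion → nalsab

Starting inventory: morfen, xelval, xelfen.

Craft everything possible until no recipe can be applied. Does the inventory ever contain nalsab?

No

nalsab would need morfen and ashion (R7), but ashion is never obtained.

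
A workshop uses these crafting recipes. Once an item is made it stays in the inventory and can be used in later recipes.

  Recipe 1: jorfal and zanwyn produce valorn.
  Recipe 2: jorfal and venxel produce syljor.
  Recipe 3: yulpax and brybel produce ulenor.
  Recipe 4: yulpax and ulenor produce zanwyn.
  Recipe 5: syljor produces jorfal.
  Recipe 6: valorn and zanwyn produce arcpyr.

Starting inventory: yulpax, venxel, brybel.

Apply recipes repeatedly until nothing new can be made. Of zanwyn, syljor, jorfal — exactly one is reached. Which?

zanwyn

yulpax and brybel → ulenor (Recipe 3).
Using Recipe 4, yulpax and ulenor make zanwyn.
jorfal would need syljor (Recipe 5), but syljor is never obtained. syljor would need jorfal and venxel (Recipe 2), but jorfal is never obtained.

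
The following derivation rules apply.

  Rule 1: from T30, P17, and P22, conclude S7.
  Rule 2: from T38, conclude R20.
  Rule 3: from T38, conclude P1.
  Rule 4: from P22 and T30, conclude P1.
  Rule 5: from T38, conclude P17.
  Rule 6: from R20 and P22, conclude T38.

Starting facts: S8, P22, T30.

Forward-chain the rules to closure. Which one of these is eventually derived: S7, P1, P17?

P1

P22 and T30 hold, so P1 follows (Rule 4).
P17 would need T38 (Rule 5), but T38 is never established. S7 would need T30, P17, and P22 (Rule 1), but P17 is never established.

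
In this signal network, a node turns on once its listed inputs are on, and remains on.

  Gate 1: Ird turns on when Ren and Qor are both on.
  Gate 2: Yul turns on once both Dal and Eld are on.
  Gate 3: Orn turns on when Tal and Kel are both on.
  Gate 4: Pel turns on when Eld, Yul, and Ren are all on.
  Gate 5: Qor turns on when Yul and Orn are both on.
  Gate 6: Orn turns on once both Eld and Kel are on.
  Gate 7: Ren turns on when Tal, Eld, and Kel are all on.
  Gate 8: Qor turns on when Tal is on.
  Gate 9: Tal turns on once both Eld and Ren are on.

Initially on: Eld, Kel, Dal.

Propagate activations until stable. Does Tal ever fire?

Tal would need Eld and Ren (Gate 9), but Ren never turns on.

No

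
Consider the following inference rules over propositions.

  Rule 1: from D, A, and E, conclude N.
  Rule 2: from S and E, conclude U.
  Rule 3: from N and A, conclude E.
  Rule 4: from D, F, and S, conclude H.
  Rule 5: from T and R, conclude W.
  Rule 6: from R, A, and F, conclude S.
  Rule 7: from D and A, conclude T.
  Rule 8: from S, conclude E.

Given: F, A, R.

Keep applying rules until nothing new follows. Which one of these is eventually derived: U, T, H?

U

R, A, and F hold, so S follows (Rule 6).
From S, Rule 8 gives E.
S and E hold, so U follows (Rule 2).
T would need D and A (Rule 7), but D is never established. H would need D, F, and S (Rule 4), but D is never established.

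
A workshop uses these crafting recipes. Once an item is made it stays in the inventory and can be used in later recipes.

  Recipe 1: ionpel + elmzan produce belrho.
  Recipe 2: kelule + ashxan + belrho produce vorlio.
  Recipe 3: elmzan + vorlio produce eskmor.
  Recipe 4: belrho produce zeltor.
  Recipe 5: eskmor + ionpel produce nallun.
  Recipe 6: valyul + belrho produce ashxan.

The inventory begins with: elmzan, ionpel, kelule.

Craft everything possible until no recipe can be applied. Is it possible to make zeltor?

Yes

ionpel + elmzan → belrho (Recipe 1).
belrho → zeltor (Recipe 4).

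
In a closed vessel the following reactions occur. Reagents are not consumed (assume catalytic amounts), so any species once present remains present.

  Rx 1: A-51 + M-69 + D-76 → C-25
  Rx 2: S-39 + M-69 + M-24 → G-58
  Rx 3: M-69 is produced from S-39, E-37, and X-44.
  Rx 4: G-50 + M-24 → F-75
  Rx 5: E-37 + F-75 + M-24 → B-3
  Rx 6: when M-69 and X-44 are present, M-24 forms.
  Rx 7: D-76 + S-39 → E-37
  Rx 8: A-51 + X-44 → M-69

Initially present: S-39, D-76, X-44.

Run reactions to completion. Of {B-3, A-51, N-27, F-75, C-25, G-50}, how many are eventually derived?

B-3 would need E-37, F-75, and M-24 (Rx 5), but F-75 never forms.
No rule produces A-51, and it is not given.
No rule produces N-27, and it is not given.
F-75 would need G-50 and M-24 (Rx 4), but G-50 never forms.
C-25 would need A-51, M-69, and D-76 (Rx 1), but A-51 never forms.
No rule produces G-50, and it is not given.
None of the 6 are reached.

0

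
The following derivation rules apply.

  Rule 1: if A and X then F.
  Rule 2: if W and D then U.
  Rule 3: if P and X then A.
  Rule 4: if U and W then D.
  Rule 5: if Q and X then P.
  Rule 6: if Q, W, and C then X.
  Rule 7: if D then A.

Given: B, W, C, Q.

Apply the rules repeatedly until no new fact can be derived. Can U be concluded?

No

U would need W and D (Rule 2), but D is never established.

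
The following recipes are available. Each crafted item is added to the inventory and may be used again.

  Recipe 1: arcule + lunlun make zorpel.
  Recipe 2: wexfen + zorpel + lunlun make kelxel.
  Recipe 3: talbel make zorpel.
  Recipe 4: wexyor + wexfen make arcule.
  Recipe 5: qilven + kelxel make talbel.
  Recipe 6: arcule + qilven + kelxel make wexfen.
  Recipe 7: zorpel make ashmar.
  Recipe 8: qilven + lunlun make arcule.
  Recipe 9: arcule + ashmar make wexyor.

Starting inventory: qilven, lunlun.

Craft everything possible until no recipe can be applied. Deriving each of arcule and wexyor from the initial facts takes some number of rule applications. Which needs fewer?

arcule

arcule: qilven + lunlun → arcule (Recipe 8). [1 rule application]
wexyor: Using Recipe 8, qilven and lunlun make arcule. Using Recipe 1, arcule and lunlun make zorpel. zorpel → ashmar (Recipe 7). arcule + ashmar → wexyor (Recipe 9). [4 rule applications]
arcule needs fewer.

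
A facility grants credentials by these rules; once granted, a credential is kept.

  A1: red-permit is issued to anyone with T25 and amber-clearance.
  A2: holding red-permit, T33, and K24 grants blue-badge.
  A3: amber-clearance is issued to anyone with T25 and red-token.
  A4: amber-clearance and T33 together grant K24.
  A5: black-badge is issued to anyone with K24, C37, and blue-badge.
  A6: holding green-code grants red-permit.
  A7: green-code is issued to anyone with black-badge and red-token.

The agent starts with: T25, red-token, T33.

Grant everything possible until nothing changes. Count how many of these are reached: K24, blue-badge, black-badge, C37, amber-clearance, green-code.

Holding T25 and red-token grants amber-clearance (A3).
Holding amber-clearance and T33 grants K24 (A4).
Holding T25 and amber-clearance grants red-permit (A1).
Holding red-permit, T33, and K24 grants blue-badge (A2).
K24: reached.
blue-badge: reached.
black-badge would need K24, C37, and blue-badge (A5), but C37 is never granted.
No rule produces C37, and it is not given.
amber-clearance: reached.
green-code would need black-badge and red-token (A7), but black-badge is never granted.
Reached: K24, blue-badge, and amber-clearance — 3 of the 6.

3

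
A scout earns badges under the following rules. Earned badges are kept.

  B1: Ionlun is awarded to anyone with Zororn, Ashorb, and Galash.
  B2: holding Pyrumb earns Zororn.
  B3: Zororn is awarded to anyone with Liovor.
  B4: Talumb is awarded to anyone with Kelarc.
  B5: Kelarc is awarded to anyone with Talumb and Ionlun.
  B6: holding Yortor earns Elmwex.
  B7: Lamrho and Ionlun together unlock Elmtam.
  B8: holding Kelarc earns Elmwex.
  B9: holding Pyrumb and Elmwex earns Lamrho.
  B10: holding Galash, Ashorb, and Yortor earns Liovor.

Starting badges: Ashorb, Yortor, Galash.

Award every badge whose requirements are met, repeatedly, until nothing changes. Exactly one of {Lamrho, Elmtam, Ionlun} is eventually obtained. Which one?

Ionlun

With Galash, Ashorb, and Yortor, Liovor is earned (B10).
With Liovor, Zororn is earned (B3).
With Zororn, Ashorb, and Galash, Ionlun is earned (B1).
Lamrho would need Pyrumb and Elmwex (B9), but Pyrumb is never earned. Elmtam would need Lamrho and Ionlun (B7), but Lamrho is never earned.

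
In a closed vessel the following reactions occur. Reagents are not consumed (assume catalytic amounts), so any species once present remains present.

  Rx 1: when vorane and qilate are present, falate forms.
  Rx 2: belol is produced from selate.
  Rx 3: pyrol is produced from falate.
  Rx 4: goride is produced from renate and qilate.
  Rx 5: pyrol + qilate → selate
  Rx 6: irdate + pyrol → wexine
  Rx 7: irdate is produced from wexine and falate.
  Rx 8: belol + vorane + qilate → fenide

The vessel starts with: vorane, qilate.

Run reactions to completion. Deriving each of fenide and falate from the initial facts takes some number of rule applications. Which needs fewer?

falate

falate: vorane and qilate present → falate forms (Rx 1). [1 rule application]
fenide: vorane and qilate present → falate forms (Rx 1). falate present → pyrol forms (Rx 3). pyrol and qilate present → selate forms (Rx 5). selate present → belol forms (Rx 2). belol, vorane, and qilate present → fenide forms (Rx 8). [5 rule applications]
falate needs fewer.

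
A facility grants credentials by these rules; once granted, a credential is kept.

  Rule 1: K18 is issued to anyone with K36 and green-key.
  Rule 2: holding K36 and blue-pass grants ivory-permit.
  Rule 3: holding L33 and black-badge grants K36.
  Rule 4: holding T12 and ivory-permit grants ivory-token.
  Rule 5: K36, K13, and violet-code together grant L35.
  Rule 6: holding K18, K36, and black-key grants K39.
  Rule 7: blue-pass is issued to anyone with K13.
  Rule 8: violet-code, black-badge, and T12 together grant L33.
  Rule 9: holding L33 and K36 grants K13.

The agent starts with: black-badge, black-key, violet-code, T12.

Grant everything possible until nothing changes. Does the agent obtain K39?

No

K39 would need K18, K36, and black-key (Rule 6), but K18 is never granted.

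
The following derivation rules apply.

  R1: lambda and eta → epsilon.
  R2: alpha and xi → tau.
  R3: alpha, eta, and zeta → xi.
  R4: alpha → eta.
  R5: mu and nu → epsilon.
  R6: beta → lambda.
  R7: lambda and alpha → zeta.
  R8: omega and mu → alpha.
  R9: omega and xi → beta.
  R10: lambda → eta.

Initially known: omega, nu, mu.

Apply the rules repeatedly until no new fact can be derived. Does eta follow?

From omega and mu, R8 gives alpha.
alpha holds, so eta follows (R4).

Yes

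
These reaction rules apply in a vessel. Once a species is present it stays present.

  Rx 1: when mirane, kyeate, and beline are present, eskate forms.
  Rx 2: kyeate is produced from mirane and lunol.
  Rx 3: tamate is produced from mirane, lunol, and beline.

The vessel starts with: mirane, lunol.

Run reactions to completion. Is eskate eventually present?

eskate would need mirane, kyeate, and beline (Rx 1), but beline never forms.

No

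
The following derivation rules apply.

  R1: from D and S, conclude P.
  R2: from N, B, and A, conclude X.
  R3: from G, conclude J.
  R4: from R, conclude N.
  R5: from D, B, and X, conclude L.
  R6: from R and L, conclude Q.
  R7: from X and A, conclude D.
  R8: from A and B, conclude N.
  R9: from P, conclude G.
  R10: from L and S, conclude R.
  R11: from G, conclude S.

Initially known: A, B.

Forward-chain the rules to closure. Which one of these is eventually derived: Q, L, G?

A and B hold, so N follows (R8).
From N, B, and A, R2 gives X.
X and A hold, so D follows (R7).
From D, B, and X, R5 gives L.
G would need P (R9), but P is never established. Q would need R and L (R6), but R is never established.

L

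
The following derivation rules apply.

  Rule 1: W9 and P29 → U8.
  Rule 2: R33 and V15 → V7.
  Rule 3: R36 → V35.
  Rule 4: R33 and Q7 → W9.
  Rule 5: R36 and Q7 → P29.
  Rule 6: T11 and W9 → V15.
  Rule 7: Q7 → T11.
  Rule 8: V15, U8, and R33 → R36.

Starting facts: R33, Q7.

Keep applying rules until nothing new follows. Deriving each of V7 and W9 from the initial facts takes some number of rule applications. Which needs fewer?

W9: From R33 and Q7, Rule 4 gives W9. [1 rule application]
V7: Q7 holds, so T11 follows (Rule 7). R33 and Q7 hold, so W9 follows (Rule 4). From T11 and W9, Rule 6 gives V15. R33 and V15 hold, so V7 follows (Rule 2). [4 rule applications]
W9 needs fewer.

W9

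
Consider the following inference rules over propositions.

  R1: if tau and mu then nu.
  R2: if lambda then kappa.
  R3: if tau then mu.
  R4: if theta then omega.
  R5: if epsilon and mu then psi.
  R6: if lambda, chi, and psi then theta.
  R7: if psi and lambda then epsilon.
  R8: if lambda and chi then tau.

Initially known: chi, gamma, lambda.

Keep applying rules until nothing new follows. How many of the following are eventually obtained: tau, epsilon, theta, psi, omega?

lambda and chi hold, so tau follows (R8).
tau: reached.
epsilon would need psi and lambda (R7), but psi is never established.
theta would need lambda, chi, and psi (R6), but psi is never established.
psi would need epsilon and mu (R5), but epsilon is never established.
omega would need theta (R4), but theta is never established.
Reached: tau — 1 of the 5.

1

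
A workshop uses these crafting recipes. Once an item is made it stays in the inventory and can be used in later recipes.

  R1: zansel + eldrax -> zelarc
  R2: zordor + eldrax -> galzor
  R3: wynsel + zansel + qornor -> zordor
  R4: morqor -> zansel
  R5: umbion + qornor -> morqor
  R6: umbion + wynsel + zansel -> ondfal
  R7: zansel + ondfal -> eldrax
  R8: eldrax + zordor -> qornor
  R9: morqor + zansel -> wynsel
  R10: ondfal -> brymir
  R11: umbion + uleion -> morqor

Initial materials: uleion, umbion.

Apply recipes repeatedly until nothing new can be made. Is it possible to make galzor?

galzor would need zordor and eldrax (R2), but zordor is never obtained.

No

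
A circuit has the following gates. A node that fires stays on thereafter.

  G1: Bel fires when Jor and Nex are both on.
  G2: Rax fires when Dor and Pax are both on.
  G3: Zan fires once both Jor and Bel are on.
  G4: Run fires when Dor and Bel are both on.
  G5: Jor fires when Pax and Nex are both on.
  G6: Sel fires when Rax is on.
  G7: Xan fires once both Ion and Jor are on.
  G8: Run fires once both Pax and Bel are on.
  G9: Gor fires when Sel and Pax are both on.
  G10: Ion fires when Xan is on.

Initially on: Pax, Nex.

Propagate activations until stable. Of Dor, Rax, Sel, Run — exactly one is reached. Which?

Run

Pax and Nex are on, so Jor fires (G5).
G1: Jor and Nex on → Bel on.
Pax and Bel are on, so Run fires (G8).
Rax would need Dor and Pax (G2), but Dor never turns on. No rule produces Dor, and it is not given. Sel would need Rax (G6), but Rax never turns on.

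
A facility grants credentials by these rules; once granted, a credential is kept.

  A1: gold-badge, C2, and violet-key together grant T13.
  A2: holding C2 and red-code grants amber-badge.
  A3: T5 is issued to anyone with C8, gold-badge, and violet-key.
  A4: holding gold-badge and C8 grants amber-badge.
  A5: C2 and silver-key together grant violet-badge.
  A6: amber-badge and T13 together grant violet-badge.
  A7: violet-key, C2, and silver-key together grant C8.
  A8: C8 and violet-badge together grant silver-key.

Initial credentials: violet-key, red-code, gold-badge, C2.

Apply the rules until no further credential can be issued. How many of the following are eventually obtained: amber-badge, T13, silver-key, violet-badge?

Holding gold-badge, C2, and violet-key grants T13 (A1).
Holding C2 and red-code grants amber-badge (A2).
Holding amber-badge and T13 grants violet-badge (A6).
amber-badge: reached.
T13: reached.
silver-key would need C8 and violet-badge (A8), but C8 is never granted.
violet-badge: reached.
Reached: amber-badge, T13, and violet-badge — 3 of the 4.

3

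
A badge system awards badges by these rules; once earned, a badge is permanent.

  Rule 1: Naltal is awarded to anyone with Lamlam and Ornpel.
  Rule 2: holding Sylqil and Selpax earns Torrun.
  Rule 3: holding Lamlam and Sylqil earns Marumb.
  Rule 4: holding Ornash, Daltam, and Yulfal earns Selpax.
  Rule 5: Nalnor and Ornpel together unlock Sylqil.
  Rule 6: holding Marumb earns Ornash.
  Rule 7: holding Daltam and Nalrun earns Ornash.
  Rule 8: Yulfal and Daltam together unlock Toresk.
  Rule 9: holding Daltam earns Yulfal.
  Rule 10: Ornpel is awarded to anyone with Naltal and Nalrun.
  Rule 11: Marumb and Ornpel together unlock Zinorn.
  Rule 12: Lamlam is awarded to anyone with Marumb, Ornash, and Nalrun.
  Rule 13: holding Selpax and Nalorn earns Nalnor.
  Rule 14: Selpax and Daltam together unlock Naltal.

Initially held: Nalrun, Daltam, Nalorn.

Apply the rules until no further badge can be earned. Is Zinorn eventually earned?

Zinorn would need Marumb and Ornpel (Rule 11), but Marumb is never earned.

No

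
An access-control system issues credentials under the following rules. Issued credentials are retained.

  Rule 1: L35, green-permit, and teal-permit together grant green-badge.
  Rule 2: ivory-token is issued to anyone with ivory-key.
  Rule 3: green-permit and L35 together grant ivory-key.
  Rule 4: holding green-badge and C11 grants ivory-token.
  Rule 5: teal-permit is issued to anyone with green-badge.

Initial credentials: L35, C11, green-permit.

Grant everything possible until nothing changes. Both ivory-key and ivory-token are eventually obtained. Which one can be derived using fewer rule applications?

ivory-key: Holding green-permit and L35 grants ivory-key (Rule 3). [1 rule application]
ivory-token: Holding green-permit and L35 grants ivory-key (Rule 3). Holding ivory-key grants ivory-token (Rule 2). [2 rule applications]
ivory-key needs fewer.

ivory-key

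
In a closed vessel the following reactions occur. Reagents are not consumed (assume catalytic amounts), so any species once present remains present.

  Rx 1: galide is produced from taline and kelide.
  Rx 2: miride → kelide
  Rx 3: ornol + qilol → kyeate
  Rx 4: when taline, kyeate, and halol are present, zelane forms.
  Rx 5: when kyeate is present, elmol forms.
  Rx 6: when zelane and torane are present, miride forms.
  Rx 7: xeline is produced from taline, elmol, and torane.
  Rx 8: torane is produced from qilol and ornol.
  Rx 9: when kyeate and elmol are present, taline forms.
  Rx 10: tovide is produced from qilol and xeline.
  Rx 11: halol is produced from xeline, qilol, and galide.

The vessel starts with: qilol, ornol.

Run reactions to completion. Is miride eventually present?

No

miride would need zelane and torane (Rx 6), but zelane never forms.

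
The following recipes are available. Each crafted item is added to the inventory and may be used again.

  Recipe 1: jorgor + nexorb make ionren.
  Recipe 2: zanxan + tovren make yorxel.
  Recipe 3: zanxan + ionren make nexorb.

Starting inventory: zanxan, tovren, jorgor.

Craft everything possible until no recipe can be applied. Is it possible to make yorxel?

Yes

zanxan + tovren → yorxel (Recipe 2).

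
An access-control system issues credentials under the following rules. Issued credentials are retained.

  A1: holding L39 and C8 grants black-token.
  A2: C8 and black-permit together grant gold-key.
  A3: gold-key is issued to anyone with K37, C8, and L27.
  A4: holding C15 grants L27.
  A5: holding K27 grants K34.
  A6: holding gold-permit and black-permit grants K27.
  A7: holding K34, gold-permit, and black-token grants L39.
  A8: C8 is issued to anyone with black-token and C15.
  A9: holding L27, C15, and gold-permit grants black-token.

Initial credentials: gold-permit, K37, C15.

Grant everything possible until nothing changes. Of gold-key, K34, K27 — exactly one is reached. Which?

gold-key

Holding C15 grants L27 (A4).
Holding L27, C15, and gold-permit grants black-token (A9).
Holding black-token and C15 grants C8 (A8).
Holding K37, C8, and L27 grants gold-key (A3).
K27 would need gold-permit and black-permit (A6), but black-permit is never granted. K34 would need K27 (A5), but K27 is never granted.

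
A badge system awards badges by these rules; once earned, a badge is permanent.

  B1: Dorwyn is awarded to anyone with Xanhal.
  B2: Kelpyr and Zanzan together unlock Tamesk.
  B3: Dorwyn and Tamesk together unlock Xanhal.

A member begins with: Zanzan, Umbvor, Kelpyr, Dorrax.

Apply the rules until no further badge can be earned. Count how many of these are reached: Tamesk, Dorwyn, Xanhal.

1

With Kelpyr and Zanzan, Tamesk is earned (B2).
Tamesk: reached.
Dorwyn would need Xanhal (B1), but Xanhal is never earned.
Xanhal would need Dorwyn and Tamesk (B3), but Dorwyn is never earned.
Reached: Tamesk — 1 of the 3.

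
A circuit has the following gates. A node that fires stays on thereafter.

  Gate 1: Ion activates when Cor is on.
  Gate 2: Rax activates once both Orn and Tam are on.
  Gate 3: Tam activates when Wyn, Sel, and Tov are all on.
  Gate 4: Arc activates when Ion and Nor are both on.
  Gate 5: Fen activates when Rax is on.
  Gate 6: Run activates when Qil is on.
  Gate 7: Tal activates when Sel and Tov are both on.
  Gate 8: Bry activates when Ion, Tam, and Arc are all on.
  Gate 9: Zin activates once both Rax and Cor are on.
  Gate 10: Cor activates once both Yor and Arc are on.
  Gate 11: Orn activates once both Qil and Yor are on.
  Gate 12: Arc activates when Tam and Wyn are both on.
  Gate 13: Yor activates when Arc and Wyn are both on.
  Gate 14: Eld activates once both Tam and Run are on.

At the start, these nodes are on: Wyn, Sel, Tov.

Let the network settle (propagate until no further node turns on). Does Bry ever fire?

Wyn, Sel, and Tov are on, so Tam activates (Gate 3).
Gate 12: Tam and Wyn on → Arc on.
Arc and Wyn are on, so Yor activates (Gate 13).
Yor and Arc are on, so Cor activates (Gate 10).
Cor is on, so Ion activates (Gate 1).
Ion, Tam, and Arc are on, so Bry activates (Gate 8).

Yes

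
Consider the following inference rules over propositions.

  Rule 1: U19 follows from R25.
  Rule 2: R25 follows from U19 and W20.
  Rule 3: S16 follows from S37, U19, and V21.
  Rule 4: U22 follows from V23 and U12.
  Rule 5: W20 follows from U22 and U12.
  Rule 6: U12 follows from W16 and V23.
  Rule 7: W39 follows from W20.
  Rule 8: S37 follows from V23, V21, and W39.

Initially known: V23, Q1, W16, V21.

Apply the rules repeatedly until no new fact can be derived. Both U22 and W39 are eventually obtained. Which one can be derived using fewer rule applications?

U22

U22: W16 and V23 hold, so U12 follows (Rule 6). V23 and U12 hold, so U22 follows (Rule 4). [2 rule applications]
W39: From W16 and V23, Rule 6 gives U12. From V23 and U12, Rule 4 gives U22. U22 and U12 hold, so W20 follows (Rule 5). W20 holds, so W39 follows (Rule 7). [4 rule applications]
U22 needs fewer.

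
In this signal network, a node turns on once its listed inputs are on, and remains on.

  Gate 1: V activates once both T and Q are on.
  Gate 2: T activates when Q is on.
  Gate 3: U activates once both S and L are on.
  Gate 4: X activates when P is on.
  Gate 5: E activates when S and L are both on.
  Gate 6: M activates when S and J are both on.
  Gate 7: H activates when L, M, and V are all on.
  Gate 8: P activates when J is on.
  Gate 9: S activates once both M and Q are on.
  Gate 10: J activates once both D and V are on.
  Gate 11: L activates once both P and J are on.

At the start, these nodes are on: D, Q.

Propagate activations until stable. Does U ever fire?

U would need S and L (Gate 3), but S never turns on.

No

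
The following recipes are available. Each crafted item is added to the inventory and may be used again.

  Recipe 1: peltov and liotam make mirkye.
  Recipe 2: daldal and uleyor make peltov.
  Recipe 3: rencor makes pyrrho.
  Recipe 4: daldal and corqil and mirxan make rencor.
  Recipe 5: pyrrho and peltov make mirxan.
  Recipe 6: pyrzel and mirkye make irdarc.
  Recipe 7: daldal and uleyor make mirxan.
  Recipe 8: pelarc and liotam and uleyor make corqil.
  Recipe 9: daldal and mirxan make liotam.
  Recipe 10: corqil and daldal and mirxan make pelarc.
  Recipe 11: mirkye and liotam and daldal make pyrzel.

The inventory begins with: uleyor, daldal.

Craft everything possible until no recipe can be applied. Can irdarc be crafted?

daldal and uleyor → peltov (Recipe 2).
Using Recipe 7, daldal and uleyor make mirxan.
daldal and mirxan → liotam (Recipe 9).
Using Recipe 1, peltov and liotam make mirkye.
mirkye and liotam and daldal → pyrzel (Recipe 11).
pyrzel and mirkye → irdarc (Recipe 6).

Yes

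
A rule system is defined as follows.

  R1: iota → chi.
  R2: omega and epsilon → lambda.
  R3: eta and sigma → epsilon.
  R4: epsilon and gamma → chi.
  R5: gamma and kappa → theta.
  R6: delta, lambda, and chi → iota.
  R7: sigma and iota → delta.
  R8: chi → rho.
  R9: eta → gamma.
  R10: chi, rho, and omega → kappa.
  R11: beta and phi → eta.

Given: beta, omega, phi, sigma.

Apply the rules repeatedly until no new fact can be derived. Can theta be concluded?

beta and phi hold, so eta follows (R11).
eta and sigma hold, so epsilon follows (R3).
From eta, R9 gives gamma.
From epsilon and gamma, R4 gives chi.
chi holds, so rho follows (R8).
From chi, rho, and omega, R10 gives kappa.
gamma and kappa hold, so theta follows (R5).

Yes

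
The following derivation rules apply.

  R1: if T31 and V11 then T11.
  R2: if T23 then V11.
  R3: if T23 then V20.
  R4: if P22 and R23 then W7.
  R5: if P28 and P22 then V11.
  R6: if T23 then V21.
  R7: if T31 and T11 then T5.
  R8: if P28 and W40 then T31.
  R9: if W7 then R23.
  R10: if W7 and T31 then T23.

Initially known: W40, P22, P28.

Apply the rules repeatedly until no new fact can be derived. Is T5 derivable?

From P28 and W40, R8 gives T31.
From P28 and P22, R5 gives V11.
From T31 and V11, R1 gives T11.
T31 and T11 hold, so T5 follows (R7).

Yes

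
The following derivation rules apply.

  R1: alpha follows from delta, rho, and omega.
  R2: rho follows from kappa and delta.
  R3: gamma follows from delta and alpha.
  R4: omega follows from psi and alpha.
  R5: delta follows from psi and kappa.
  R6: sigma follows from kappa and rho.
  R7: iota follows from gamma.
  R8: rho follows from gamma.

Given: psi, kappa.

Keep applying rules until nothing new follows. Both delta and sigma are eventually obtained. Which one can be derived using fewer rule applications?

delta: From psi and kappa, R5 gives delta. [1 rule application]
sigma: psi and kappa hold, so delta follows (R5). From kappa and delta, R2 gives rho. From kappa and rho, R6 gives sigma. [3 rule applications]
delta needs fewer.

delta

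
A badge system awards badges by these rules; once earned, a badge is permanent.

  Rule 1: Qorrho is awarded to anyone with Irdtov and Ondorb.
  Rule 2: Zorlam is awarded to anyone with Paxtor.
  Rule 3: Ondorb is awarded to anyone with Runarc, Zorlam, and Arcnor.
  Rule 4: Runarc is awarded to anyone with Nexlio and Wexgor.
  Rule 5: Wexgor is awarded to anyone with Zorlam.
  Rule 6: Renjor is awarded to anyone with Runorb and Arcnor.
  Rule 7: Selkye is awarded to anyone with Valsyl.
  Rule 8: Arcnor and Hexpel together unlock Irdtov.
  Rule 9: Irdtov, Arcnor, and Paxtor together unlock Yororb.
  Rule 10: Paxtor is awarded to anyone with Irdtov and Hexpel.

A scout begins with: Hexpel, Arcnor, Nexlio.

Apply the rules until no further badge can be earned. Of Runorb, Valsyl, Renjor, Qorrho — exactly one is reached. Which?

Qorrho

With Arcnor and Hexpel, Irdtov is earned (Rule 8).
With Irdtov and Hexpel, Paxtor is earned (Rule 10).
With Paxtor, Zorlam is earned (Rule 2).
With Zorlam, Wexgor is earned (Rule 5).
With Nexlio and Wexgor, Runarc is earned (Rule 4).
With Runarc, Zorlam, and Arcnor, Ondorb is earned (Rule 3).
With Irdtov and Ondorb, Qorrho is earned (Rule 1).
No rule produces Valsyl, and it is not given. No rule produces Runorb, and it is not given. Renjor would need Runorb and Arcnor (Rule 6), but Runorb is never earned.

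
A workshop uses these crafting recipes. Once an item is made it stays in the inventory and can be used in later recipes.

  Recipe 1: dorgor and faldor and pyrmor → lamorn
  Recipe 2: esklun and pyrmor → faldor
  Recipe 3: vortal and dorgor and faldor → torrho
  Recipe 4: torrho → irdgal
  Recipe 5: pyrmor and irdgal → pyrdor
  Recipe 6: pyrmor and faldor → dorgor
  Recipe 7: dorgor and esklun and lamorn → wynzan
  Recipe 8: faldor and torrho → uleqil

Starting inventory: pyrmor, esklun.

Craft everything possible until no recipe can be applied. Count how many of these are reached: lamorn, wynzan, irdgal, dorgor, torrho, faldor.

4

Using Recipe 2, esklun and pyrmor make faldor.
Using Recipe 6, pyrmor and faldor make dorgor.
dorgor and faldor and pyrmor → lamorn (Recipe 1).
dorgor and esklun and lamorn → wynzan (Recipe 7).
lamorn: reached.
wynzan: reached.
irdgal would need torrho (Recipe 4), but torrho is never obtained.
dorgor: reached.
torrho would need vortal, dorgor, and faldor (Recipe 3), but vortal is never obtained.
faldor: reached.
Reached: lamorn, wynzan, dorgor, and faldor — 4 of the 6.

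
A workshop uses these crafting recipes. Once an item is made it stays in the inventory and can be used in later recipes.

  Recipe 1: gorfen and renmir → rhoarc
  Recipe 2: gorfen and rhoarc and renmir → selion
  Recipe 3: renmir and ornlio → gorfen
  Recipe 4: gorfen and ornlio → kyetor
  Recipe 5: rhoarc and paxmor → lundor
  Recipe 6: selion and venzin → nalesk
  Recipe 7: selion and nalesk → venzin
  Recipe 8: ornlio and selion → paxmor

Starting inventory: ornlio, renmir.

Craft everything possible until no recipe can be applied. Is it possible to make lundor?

Yes

Using Recipe 3, renmir and ornlio make gorfen.
gorfen and renmir → rhoarc (Recipe 1).
Using Recipe 2, gorfen, rhoarc, and renmir make selion.
Using Recipe 8, ornlio and selion make paxmor.
Using Recipe 5, rhoarc and paxmor make lundor.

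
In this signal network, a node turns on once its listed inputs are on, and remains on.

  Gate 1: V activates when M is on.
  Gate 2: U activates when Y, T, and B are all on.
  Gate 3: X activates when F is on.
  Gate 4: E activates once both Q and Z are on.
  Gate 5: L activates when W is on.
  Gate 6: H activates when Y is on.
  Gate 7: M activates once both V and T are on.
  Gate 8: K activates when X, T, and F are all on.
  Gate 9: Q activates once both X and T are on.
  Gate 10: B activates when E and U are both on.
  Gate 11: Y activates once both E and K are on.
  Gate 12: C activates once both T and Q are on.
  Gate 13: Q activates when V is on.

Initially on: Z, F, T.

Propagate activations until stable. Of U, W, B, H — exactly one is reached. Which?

Gate 3: F on → X on.
X, T, and F are on, so K activates (Gate 8).
X and T are on, so Q activates (Gate 9).
Q and Z are on, so E activates (Gate 4).
Gate 11: E and K on → Y on.
Y is on, so H activates (Gate 6).
U would need Y, T, and B (Gate 2), but B never turns on. No rule produces W, and it is not given. B would need E and U (Gate 10), but U never turns on.

H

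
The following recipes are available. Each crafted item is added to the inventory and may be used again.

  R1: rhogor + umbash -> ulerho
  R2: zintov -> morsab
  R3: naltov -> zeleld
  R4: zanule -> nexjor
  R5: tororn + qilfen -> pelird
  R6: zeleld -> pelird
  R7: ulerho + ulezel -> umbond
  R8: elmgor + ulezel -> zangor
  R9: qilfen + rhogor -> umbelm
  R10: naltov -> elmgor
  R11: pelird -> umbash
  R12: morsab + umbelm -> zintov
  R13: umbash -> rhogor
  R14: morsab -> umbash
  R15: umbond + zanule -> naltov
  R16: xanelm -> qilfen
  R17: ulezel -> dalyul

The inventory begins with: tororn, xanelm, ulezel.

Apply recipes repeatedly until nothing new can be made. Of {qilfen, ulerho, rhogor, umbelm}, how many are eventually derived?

Using R16, xanelm makes qilfen.
Using R5, tororn and qilfen make pelird.
Using R11, pelird makes umbash.
Using R13, umbash makes rhogor.
rhogor + umbash -> ulerho (R1).
qilfen + rhogor -> umbelm (R9).
qilfen: reached.
ulerho: reached.
rhogor: reached.
umbelm: reached.
All 4 are reached.

4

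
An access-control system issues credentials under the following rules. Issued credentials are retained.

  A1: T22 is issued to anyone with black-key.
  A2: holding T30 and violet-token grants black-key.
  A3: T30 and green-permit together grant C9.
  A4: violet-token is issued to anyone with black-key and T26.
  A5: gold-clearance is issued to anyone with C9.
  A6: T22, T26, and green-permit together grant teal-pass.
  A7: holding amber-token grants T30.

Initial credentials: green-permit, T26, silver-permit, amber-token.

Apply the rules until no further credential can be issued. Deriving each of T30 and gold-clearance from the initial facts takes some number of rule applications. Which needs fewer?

T30: Holding amber-token grants T30 (A7). [1 rule application]
gold-clearance: Holding amber-token grants T30 (A7). Holding T30 and green-permit grants C9 (A3). Holding C9 grants gold-clearance (A5). [3 rule applications]
T30 needs fewer.

T30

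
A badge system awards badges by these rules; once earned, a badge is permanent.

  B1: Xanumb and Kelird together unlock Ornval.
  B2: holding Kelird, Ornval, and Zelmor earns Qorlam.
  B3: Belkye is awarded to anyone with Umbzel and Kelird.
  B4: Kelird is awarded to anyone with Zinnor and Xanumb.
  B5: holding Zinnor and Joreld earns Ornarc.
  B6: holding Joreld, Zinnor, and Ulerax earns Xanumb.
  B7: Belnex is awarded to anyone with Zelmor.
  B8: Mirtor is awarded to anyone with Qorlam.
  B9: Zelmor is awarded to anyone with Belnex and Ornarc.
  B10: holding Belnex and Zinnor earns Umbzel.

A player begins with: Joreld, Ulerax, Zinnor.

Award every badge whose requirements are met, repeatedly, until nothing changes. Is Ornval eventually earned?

With Joreld, Zinnor, and Ulerax, Xanumb is earned (B6).
With Zinnor and Xanumb, Kelird is earned (B4).
With Xanumb and Kelird, Ornval is earned (B1).

Yes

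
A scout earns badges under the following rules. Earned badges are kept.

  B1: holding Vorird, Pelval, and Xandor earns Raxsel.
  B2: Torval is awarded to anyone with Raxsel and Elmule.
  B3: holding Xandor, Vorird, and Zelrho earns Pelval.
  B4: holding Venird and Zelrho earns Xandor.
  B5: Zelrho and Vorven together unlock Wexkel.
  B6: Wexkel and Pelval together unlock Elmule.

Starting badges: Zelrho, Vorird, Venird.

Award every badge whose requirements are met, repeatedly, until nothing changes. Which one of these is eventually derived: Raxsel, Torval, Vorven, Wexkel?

Raxsel

With Venird and Zelrho, Xandor is earned (B4).
With Xandor, Vorird, and Zelrho, Pelval is earned (B3).
With Vorird, Pelval, and Xandor, Raxsel is earned (B1).
Torval would need Raxsel and Elmule (B2), but Elmule is never earned. No rule produces Vorven, and it is not given. Wexkel would need Zelrho and Vorven (B5), but Vorven is never earned.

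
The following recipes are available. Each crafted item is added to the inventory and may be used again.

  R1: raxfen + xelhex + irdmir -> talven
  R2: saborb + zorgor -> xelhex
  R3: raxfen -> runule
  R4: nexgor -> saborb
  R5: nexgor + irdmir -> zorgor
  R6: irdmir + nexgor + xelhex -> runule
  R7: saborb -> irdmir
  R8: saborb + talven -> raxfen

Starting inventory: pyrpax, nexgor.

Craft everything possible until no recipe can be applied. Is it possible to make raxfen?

No

raxfen would need saborb and talven (R8), but talven is never obtained.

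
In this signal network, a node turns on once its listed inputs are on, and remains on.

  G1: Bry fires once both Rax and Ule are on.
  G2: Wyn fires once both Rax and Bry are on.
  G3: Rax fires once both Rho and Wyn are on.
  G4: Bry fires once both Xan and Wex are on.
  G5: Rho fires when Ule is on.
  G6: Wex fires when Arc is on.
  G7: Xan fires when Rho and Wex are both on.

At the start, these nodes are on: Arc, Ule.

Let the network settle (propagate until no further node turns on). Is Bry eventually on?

G6: Arc on → Wex on.
Ule is on, so Rho fires (G5).
Rho and Wex are on, so Xan fires (G7).
Xan and Wex are on, so Bry fires (G4).

Yes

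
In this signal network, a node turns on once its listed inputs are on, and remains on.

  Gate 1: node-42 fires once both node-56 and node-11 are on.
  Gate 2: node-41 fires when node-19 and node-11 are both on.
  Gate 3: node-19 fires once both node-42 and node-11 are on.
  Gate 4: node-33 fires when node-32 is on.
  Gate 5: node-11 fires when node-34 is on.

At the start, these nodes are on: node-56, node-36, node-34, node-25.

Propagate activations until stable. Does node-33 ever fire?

node-33 would need node-32 (Gate 4), but node-32 never turns on.

No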